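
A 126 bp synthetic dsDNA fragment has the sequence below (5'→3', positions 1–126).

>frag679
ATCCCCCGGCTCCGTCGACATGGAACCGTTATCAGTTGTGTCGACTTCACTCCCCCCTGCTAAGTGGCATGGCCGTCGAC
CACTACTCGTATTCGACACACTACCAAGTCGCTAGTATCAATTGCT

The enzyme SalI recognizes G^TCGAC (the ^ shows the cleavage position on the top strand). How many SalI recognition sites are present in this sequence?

3

GTCGAC occurs starting at positions 14, 40, 75.
SalI cuts at 3 sites.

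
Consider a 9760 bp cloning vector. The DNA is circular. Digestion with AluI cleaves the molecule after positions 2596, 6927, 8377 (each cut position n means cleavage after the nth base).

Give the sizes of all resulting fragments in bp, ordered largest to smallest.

4331, 3979, 1450 bp

Circular molecule, 3 cuts → 3 fragments:
  6927 − 2596 = 4331 bp
  8377 − 6927 = 1450 bp
  wrap: 9760 − 8377 + 2596 = 3979 bp
Sorted largest to smallest: 4331, 3979, 1450 bp.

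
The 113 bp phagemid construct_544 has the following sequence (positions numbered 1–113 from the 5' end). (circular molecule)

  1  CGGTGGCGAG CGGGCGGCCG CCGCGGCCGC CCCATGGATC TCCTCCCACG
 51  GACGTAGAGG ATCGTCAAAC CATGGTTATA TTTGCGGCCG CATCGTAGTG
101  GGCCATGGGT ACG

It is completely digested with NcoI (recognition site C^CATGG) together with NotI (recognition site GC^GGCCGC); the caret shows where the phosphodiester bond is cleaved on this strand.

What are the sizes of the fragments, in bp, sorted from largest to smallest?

NcoI sites (CCATGG) start at positions 32, 70, 103.
NcoI cuts after the first base of each site, so after positions 32, 70, 103.
NotI sites (GCGGCCGC) start at positions 14, 23, 84.
NotI cuts after base 2 of each site, so after positions 15, 24, 85.
Combined cut positions: 15, 24, 32, 70, 85, 103.
Circular molecule, 6 cuts → 6 fragments:
  16–24 → 9 bp
  25–32 → 8 bp
  33–70 → 38 bp
  71–85 → 15 bp
  86–103 → 18 bp
  104–113 then 1–15 → 10 + 15 = 25 bp
Sorted largest to smallest: 38, 25, 18, 15, 9, 8 bp.

38, 25, 18, 15, 9, 8 bp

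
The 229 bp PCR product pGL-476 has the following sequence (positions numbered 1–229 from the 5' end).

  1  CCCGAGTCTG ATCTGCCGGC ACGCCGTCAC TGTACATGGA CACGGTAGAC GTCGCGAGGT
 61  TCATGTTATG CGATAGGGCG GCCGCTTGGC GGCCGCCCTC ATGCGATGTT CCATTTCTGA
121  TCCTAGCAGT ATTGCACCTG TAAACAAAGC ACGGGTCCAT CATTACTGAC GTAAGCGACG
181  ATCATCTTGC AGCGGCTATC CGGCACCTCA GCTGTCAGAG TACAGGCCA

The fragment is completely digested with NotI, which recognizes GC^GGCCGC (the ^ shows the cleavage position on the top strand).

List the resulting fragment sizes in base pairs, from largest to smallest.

139, 79, 11 bp

NotI sites (GCGGCCGC) start at positions 78, 89.
NotI cuts after base 2 of each site, so after positions 79, 90.
Linear molecule, 2 cuts → 3 fragments:
  1–79 → 79 bp
  80–90 → 11 bp
  91–229 → 139 bp
Sorted largest to smallest: 139, 79, 11 bp.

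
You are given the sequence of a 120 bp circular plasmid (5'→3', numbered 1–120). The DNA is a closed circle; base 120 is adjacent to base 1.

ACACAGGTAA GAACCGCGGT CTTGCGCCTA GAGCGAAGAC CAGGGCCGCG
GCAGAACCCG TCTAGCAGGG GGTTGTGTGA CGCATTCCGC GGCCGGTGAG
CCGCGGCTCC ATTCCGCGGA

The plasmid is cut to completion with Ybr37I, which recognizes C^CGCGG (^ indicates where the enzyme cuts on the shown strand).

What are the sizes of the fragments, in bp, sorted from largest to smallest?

41, 32, 20, 14, 13 bp

Ybr37I sites (CCGCGG) start at positions 14, 46, 87, 101, 114.
Ybr37I cuts after the first base of each site, so after positions 14, 46, 87, 101, 114.
Circular molecule, 5 cuts → 5 fragments:
  15–46 → 32 bp
  47–87 → 41 bp
  88–101 → 14 bp
  102–114 → 13 bp
  115–120 then 1–14 → 6 + 14 = 20 bp
Sorted largest to smallest: 41, 32, 20, 14, 13 bp.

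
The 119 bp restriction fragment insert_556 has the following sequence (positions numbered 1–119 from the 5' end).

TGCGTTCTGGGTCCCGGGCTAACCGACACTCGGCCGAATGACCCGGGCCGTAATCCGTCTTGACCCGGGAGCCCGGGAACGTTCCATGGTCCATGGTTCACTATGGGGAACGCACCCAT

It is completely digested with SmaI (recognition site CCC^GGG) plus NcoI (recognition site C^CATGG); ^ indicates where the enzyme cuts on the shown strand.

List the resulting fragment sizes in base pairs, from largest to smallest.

29, 28, 22, 15, 10, 8, 7 bp

SmaI sites (CCCGGG) start at positions 13, 42, 64, 72.
SmaI cuts after base 3 of each site, so after positions 15, 44, 66, 74.
NcoI sites (CCATGG) start at positions 84, 91.
NcoI cuts after the first base of each site, so after positions 84, 91.
Combined cut positions: 15, 44, 66, 74, 84, 91.
Linear molecule, 6 cuts → 7 fragments:
  1–15 → 15 bp
  16–44 → 29 bp
  45–66 → 22 bp
  67–74 → 8 bp
  75–84 → 10 bp
  85–91 → 7 bp
  92–119 → 28 bp
Sorted largest to smallest: 29, 28, 22, 15, 10, 8, 7 bp.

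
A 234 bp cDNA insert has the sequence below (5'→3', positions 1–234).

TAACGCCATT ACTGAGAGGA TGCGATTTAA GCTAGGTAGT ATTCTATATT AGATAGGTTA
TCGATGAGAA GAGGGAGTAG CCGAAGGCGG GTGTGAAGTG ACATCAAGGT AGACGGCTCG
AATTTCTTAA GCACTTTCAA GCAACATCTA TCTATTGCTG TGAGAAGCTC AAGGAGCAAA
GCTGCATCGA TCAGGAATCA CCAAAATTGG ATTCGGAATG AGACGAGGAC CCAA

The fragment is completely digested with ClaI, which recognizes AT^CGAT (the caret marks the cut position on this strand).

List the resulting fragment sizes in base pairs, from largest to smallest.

126, 61, 47 bp

ClaI sites (ATCGAT) start at positions 60, 186.
ClaI cuts after base 2 of each site, so after positions 61, 187.
Linear molecule, 2 cuts → 3 fragments:
  1–61 → 61 bp
  62–187 → 126 bp
  188–234 → 47 bp
Sorted largest to smallest: 126, 61, 47 bp.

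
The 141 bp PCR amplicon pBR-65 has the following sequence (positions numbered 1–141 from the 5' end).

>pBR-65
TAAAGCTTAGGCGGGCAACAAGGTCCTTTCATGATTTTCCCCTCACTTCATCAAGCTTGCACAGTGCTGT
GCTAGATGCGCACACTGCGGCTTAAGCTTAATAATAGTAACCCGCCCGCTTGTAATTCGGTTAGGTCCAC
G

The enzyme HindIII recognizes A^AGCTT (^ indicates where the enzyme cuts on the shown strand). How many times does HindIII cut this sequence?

AAGCTT occurs starting at positions 3, 53, 94.
HindIII cuts at 3 sites.

3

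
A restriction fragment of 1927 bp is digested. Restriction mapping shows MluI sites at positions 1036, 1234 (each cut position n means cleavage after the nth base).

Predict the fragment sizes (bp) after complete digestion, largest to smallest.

Linear molecule, 2 cuts → 3 fragments:
  1036 − 0 = 1036 bp
  1234 − 1036 = 198 bp
  1927 − 1234 = 693 bp
Sorted largest to smallest: 1036, 693, 198 bp.

1036, 693, 198 bp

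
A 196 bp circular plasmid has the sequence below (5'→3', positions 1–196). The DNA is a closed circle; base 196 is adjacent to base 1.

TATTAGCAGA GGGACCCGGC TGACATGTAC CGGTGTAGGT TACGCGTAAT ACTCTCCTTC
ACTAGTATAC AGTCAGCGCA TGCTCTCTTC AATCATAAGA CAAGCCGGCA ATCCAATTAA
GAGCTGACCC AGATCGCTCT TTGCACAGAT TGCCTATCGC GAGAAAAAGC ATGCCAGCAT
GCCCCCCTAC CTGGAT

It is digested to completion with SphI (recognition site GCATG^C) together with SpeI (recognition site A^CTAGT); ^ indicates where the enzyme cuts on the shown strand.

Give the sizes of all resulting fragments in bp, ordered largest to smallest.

91, 76, 21, 8 bp

SphI sites (GCATGC) start at positions 78, 169, 177.
SphI cuts after base 5 of each site (before the last base), so after positions 82, 173, 181.
The SpeI site (ACTAGT) starts at position 61.
SpeI cuts after the first base of each site, so after position 61.
Combined cut positions: 61, 82, 173, 181.
Circular molecule, 4 cuts → 4 fragments:
  62–82 → 21 bp
  83–173 → 91 bp
  174–181 → 8 bp
  182–196 then 1–61 → 15 + 61 = 76 bp
Sorted largest to smallest: 91, 76, 21, 8 bp.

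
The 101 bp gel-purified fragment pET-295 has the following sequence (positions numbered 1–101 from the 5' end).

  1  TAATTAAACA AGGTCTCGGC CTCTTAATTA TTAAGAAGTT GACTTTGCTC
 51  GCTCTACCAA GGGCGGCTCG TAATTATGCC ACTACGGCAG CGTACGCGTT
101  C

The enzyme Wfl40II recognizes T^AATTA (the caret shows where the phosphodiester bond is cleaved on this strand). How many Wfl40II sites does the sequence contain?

TAATTA occurs starting at positions 1, 25, 71.
Wfl40II cuts at 3 sites.

3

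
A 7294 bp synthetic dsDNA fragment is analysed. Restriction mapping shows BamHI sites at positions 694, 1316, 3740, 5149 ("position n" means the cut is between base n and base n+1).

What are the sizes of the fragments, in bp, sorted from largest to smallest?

Linear molecule, 4 cuts → 5 fragments:
  694 − 0 = 694 bp
  1316 − 694 = 622 bp
  3740 − 1316 = 2424 bp
  5149 − 3740 = 1409 bp
  7294 − 5149 = 2145 bp
Sorted largest to smallest: 2424, 2145, 1409, 694, 622 bp.

2424, 2145, 1409, 694, 622 bp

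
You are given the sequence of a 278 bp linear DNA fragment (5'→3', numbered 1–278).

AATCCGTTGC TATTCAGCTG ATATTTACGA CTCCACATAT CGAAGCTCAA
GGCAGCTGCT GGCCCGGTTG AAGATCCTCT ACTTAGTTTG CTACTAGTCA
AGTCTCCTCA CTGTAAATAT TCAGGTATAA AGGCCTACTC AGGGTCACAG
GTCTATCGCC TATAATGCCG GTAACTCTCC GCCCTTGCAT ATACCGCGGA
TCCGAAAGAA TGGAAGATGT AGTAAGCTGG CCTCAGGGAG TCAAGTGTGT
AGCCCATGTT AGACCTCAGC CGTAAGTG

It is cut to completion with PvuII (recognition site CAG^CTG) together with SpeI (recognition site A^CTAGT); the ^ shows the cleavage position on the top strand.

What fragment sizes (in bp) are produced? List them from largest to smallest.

185, 38, 38, 17 bp

PvuII sites (CAGCTG) start at positions 15, 53.
PvuII cuts after base 3 of each site, so after positions 17, 55.
The SpeI site (ACTAGT) starts at position 93.
SpeI cuts after the first base of each site, so after position 93.
Combined cut positions: 17, 55, 93.
Linear molecule, 3 cuts → 4 fragments:
  1–17 → 17 bp
  18–55 → 38 bp
  56–93 → 38 bp
  94–278 → 185 bp
Sorted largest to smallest: 185, 38, 38, 17 bp.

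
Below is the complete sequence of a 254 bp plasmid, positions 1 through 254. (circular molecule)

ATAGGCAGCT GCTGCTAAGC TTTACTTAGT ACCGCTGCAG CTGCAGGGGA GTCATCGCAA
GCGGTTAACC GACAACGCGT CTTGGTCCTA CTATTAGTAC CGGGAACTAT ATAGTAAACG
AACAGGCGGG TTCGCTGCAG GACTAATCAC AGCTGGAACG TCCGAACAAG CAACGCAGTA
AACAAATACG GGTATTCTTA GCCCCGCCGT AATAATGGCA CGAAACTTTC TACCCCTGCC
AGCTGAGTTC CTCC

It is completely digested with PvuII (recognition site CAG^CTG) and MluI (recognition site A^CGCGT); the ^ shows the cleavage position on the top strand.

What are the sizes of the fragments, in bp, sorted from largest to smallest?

PvuII sites (CAGCTG) start at positions 6, 38, 150, 240.
PvuII cuts after base 3 of each site, so after positions 8, 40, 152, 242.
The MluI site (ACGCGT) starts at position 75.
MluI cuts after the first base of each site, so after position 75.
Combined cut positions: 8, 40, 75, 152, 242.
Circular molecule, 5 cuts → 5 fragments:
  9–40 → 32 bp
  41–75 → 35 bp
  76–152 → 77 bp
  153–242 → 90 bp
  243–254 then 1–8 → 12 + 8 = 20 bp
Sorted largest to smallest: 90, 77, 35, 32, 20 bp.

90, 77, 35, 32, 20 bp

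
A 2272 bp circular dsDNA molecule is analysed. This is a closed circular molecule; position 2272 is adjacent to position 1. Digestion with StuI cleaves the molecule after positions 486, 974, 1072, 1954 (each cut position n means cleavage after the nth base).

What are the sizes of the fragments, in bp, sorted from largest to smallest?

882, 804, 488, 98 bp

Circular molecule, 4 cuts → 4 fragments:
  974 − 486 = 488 bp
  1072 − 974 = 98 bp
  1954 − 1072 = 882 bp
  wrap: 2272 − 1954 + 486 = 804 bp
Sorted largest to smallest: 882, 804, 488, 98 bp.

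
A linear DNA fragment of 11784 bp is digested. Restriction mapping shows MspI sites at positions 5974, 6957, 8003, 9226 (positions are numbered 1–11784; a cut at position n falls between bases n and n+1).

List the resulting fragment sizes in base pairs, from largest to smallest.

5974, 2558, 1223, 1046, 983 bp

Linear molecule, 4 cuts → 5 fragments:
  5974 − 0 = 5974 bp
  6957 − 5974 = 983 bp
  8003 − 6957 = 1046 bp
  9226 − 8003 = 1223 bp
  11784 − 9226 = 2558 bp
Sorted largest to smallest: 5974, 2558, 1223, 1046, 983 bp.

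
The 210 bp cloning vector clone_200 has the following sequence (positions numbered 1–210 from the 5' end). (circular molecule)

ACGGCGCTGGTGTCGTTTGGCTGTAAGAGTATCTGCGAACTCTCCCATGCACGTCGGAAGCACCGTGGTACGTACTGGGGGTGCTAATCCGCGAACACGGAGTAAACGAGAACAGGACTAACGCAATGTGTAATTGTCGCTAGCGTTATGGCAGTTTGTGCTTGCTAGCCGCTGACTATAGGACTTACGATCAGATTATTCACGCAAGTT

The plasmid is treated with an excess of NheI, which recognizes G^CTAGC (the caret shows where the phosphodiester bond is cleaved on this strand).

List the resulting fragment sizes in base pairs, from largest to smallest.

NheI sites (GCTAGC) start at positions 139, 164.
NheI cuts after the first base of each site, so after positions 139, 164.
Circular molecule, 2 cuts → 2 fragments:
  140–164 → 25 bp
  165–210 then 1–139 → 46 + 139 = 185 bp
Sorted largest to smallest: 185, 25 bp.

185, 25 bp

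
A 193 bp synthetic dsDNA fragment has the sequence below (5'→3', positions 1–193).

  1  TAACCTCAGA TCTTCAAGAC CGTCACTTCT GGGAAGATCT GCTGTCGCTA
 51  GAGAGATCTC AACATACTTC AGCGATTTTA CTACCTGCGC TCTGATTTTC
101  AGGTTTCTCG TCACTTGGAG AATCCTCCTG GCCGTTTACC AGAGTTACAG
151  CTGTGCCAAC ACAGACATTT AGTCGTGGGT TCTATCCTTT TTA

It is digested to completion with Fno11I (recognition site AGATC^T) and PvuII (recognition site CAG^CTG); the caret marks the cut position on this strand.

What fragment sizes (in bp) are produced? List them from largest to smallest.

92, 43, 27, 19, 12 bp

Fno11I sites (AGATCT) start at positions 8, 35, 54.
Fno11I cuts after base 5 of each site (before the last base), so after positions 12, 39, 58.
The PvuII site (CAGCTG) starts at position 148.
PvuII cuts after base 3 of each site, so after position 150.
Combined cut positions: 12, 39, 58, 150.
Linear molecule, 4 cuts → 5 fragments:
  1–12 → 12 bp
  13–39 → 27 bp
  40–58 → 19 bp
  59–150 → 92 bp
  151–193 → 43 bp
Sorted largest to smallest: 92, 43, 27, 19, 12 bp.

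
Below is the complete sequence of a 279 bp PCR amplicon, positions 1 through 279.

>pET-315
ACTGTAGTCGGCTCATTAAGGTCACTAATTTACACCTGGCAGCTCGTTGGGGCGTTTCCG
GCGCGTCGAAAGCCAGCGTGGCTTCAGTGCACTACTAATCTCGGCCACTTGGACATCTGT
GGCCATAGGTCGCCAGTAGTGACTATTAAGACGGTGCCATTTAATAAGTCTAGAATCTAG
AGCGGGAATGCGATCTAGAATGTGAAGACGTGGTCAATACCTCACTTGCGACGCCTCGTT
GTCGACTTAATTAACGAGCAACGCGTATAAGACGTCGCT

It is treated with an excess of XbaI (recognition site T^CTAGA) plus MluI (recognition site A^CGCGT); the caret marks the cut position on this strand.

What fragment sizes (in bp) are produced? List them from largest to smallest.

169, 67, 18, 18, 7 bp

XbaI sites (TCTAGA) start at positions 169, 176, 194.
XbaI cuts after the first base of each site, so after positions 169, 176, 194.
The MluI site (ACGCGT) starts at position 261.
MluI cuts after the first base of each site, so after position 261.
Combined cut positions: 169, 176, 194, 261.
Linear molecule, 4 cuts → 5 fragments:
  1–169 → 169 bp
  170–176 → 7 bp
  177–194 → 18 bp
  195–261 → 67 bp
  262–279 → 18 bp
Sorted largest to smallest: 169, 67, 18, 18, 7 bp.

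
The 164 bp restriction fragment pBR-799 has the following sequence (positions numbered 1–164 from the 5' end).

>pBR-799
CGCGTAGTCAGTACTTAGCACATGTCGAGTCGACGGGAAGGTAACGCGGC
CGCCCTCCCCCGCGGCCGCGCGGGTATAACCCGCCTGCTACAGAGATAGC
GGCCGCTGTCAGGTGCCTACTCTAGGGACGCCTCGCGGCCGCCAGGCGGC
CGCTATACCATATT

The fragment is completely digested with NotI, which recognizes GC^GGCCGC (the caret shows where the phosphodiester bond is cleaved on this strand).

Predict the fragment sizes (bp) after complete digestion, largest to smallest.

47, 37, 36, 17, 16, 11 bp

NotI sites (GCGGCCGC) start at positions 46, 62, 99, 135, 146.
NotI cuts after base 2 of each site, so after positions 47, 63, 100, 136, 147.
Linear molecule, 5 cuts → 6 fragments:
  1–47 → 47 bp
  48–63 → 16 bp
  64–100 → 37 bp
  101–136 → 36 bp
  137–147 → 11 bp
  148–164 → 17 bp
Sorted largest to smallest: 47, 37, 36, 17, 16, 11 bp.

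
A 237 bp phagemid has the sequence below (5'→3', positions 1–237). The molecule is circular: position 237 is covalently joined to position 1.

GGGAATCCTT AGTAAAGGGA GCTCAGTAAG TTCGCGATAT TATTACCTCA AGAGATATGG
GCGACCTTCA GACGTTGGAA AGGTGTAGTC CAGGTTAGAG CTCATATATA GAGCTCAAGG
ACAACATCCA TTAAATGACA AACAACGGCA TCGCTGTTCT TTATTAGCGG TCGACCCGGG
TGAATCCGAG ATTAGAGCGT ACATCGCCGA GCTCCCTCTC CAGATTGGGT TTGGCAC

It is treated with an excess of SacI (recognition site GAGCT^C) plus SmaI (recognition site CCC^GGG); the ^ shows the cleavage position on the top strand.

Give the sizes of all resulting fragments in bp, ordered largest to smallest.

SacI sites (GAGCTC) start at positions 19, 98, 111, 209.
SacI cuts after base 5 of each site (before the last base), so after positions 23, 102, 115, 213.
The SmaI site (CCCGGG) starts at position 175.
SmaI cuts after base 3 of each site, so after position 177.
Combined cut positions: 23, 102, 115, 177, 213.
Circular molecule, 5 cuts → 5 fragments:
  24–102 → 79 bp
  103–115 → 13 bp
  116–177 → 62 bp
  178–213 → 36 bp
  214–237 then 1–23 → 24 + 23 = 47 bp
Sorted largest to smallest: 79, 62, 47, 36, 13 bp.

79, 62, 47, 36, 13 bp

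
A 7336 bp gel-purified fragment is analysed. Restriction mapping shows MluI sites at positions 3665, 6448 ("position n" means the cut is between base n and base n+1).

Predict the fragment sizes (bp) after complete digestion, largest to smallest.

3665, 2783, 888 bp

Linear molecule, 2 cuts → 3 fragments:
  3665 − 0 = 3665 bp
  6448 − 3665 = 2783 bp
  7336 − 6448 = 888 bp
Sorted largest to smallest: 3665, 2783, 888 bp.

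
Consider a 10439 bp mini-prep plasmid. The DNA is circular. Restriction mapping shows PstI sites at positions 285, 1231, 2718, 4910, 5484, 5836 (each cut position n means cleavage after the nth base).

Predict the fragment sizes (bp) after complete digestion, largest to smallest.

Circular molecule, 6 cuts → 6 fragments:
  1231 − 285 = 946 bp
  2718 − 1231 = 1487 bp
  4910 − 2718 = 2192 bp
  5484 − 4910 = 574 bp
  5836 − 5484 = 352 bp
  wrap: 10439 − 5836 + 285 = 4888 bp
Sorted largest to smallest: 4888, 2192, 1487, 946, 574, 352 bp.

4888, 2192, 1487, 946, 574, 352 bp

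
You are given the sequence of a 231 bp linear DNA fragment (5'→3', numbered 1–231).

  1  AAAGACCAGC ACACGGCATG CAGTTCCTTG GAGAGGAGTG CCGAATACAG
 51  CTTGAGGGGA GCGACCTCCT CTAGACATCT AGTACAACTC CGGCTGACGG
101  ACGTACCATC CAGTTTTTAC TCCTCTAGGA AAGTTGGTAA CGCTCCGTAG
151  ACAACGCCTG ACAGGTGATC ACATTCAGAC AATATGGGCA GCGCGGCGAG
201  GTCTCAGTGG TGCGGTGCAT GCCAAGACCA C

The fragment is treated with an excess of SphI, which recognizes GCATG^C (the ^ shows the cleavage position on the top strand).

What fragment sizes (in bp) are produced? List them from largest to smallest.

SphI sites (GCATGC) start at positions 16, 217.
SphI cuts after base 5 of each site (before the last base), so after positions 20, 221.
Linear molecule, 2 cuts → 3 fragments:
  1–20 → 20 bp
  21–221 → 201 bp
  222–231 → 10 bp
Sorted largest to smallest: 201, 20, 10 bp.

201, 20, 10 bp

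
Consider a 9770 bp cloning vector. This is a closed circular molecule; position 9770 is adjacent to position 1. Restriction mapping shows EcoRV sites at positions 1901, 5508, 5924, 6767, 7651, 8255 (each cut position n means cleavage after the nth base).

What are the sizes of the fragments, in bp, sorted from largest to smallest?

Circular molecule, 6 cuts → 6 fragments:
  5508 − 1901 = 3607 bp
  5924 − 5508 = 416 bp
  6767 − 5924 = 843 bp
  7651 − 6767 = 884 bp
  8255 − 7651 = 604 bp
  wrap: 9770 − 8255 + 1901 = 3416 bp
Sorted largest to smallest: 3607, 3416, 884, 843, 604, 416 bp.

3607, 3416, 884, 843, 604, 416 bp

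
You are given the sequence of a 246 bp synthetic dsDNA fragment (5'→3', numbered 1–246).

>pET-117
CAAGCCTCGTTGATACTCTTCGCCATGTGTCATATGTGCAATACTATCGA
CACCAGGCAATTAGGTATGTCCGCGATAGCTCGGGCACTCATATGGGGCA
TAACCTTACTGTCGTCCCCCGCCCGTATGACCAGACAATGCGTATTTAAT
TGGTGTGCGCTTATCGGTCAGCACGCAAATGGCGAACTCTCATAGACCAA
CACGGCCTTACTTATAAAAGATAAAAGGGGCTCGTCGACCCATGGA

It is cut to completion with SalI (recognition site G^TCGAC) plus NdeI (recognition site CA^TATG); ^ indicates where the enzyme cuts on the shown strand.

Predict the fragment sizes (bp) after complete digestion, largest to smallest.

The SalI site (GTCGAC) starts at position 234.
SalI cuts after the first base of each site, so after position 234.
NdeI sites (CATATG) start at positions 31, 90.
NdeI cuts after base 2 of each site, so after positions 32, 91.
Combined cut positions: 32, 91, 234.
Linear molecule, 3 cuts → 4 fragments:
  1–32 → 32 bp
  33–91 → 59 bp
  92–234 → 143 bp
  235–246 → 12 bp
Sorted largest to smallest: 143, 59, 32, 12 bp.

143, 59, 32, 12 bp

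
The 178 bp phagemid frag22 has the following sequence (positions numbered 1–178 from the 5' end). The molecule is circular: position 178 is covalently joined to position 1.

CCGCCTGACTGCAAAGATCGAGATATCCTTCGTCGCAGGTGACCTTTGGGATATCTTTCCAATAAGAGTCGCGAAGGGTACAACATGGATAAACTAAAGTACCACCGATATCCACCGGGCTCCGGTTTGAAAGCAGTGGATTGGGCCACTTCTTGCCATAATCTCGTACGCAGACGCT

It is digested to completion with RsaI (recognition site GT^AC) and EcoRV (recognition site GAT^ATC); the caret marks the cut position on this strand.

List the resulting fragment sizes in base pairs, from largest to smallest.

RsaI sites (GTAC) start at positions 78, 99, 166.
RsaI cuts after base 2 of each site, so after positions 79, 100, 167.
EcoRV sites (GATATC) start at positions 22, 50, 107.
EcoRV cuts after base 3 of each site, so after positions 24, 52, 109.
Combined cut positions: 24, 52, 79, 100, 109, 167.
Circular molecule, 6 cuts → 6 fragments:
  25–52 → 28 bp
  53–79 → 27 bp
  80–100 → 21 bp
  101–109 → 9 bp
  110–167 → 58 bp
  168–178 then 1–24 → 11 + 24 = 35 bp
Sorted largest to smallest: 58, 35, 28, 27, 21, 9 bp.

58, 35, 28, 27, 21, 9 bp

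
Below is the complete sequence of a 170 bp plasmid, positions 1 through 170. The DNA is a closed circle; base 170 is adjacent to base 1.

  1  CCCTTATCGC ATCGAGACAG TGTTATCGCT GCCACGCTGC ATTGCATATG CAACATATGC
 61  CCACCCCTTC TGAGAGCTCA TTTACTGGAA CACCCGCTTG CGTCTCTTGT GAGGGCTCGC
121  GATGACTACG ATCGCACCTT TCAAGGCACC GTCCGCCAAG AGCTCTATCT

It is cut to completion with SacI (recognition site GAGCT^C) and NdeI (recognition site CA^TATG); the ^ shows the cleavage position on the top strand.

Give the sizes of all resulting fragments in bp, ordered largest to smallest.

SacI sites (GAGCTC) start at positions 74, 160.
SacI cuts after base 5 of each site (before the last base), so after positions 78, 164.
NdeI sites (CATATG) start at positions 45, 54.
NdeI cuts after base 2 of each site, so after positions 46, 55.
Combined cut positions: 46, 55, 78, 164.
Circular molecule, 4 cuts → 4 fragments:
  47–55 → 9 bp
  56–78 → 23 bp
  79–164 → 86 bp
  165–170 then 1–46 → 6 + 46 = 52 bp
Sorted largest to smallest: 86, 52, 23, 9 bp.

86, 52, 23, 9 bp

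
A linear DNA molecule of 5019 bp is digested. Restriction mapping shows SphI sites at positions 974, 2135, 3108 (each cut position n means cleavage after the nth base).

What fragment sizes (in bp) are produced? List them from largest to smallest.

1911, 1161, 974, 973 bp

Linear molecule, 3 cuts → 4 fragments:
  974 − 0 = 974 bp
  2135 − 974 = 1161 bp
  3108 − 2135 = 973 bp
  5019 − 3108 = 1911 bp
Sorted largest to smallest: 1911, 1161, 974, 973 bp.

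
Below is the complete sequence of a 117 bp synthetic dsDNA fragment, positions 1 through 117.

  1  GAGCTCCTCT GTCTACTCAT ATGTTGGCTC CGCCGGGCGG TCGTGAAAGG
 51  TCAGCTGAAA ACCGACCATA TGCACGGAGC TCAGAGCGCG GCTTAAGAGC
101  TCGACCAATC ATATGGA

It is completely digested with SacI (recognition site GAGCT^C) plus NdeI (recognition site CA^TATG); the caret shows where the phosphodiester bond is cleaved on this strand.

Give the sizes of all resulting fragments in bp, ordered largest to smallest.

SacI sites (GAGCTC) start at positions 1, 77, 97.
SacI cuts after base 5 of each site (before the last base), so after positions 5, 81, 101.
NdeI sites (CATATG) start at positions 18, 67, 110.
NdeI cuts after base 2 of each site, so after positions 19, 68, 111.
Combined cut positions: 5, 19, 68, 81, 101, 111.
Linear molecule, 6 cuts → 7 fragments:
  1–5 → 5 bp
  6–19 → 14 bp
  20–68 → 49 bp
  69–81 → 13 bp
  82–101 → 20 bp
  102–111 → 10 bp
  112–117 → 6 bp
Sorted largest to smallest: 49, 20, 14, 13, 10, 6, 5 bp.

49, 20, 14, 13, 10, 6, 5 bp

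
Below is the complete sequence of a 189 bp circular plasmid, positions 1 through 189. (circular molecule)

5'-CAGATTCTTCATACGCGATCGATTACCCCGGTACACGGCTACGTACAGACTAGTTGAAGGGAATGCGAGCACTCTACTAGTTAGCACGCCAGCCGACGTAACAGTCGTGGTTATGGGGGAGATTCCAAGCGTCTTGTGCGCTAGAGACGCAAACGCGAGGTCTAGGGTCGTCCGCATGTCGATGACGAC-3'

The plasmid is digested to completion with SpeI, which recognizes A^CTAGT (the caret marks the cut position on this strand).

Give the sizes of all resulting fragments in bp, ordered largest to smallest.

162, 27 bp

SpeI sites (ACTAGT) start at positions 49, 76.
SpeI cuts after the first base of each site, so after positions 49, 76.
Circular molecule, 2 cuts → 2 fragments:
  50–76 → 27 bp
  77–189 then 1–49 → 113 + 49 = 162 bp
Sorted largest to smallest: 162, 27 bp.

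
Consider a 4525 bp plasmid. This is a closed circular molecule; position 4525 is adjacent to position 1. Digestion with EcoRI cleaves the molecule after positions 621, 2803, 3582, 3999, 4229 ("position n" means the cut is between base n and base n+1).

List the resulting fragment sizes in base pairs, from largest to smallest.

Circular molecule, 5 cuts → 5 fragments:
  2803 − 621 = 2182 bp
  3582 − 2803 = 779 bp
  3999 − 3582 = 417 bp
  4229 − 3999 = 230 bp
  wrap: 4525 − 4229 + 621 = 917 bp
Sorted largest to smallest: 2182, 917, 779, 417, 230 bp.

2182, 917, 779, 417, 230 bp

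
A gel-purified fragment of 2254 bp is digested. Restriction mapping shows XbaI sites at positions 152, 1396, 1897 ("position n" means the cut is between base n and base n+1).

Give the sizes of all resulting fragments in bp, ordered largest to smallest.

1244, 501, 357, 152 bp

Linear molecule, 3 cuts → 4 fragments:
  152 − 0 = 152 bp
  1396 − 152 = 1244 bp
  1897 − 1396 = 501 bp
  2254 − 1897 = 357 bp
Sorted largest to smallest: 1244, 501, 357, 152 bp.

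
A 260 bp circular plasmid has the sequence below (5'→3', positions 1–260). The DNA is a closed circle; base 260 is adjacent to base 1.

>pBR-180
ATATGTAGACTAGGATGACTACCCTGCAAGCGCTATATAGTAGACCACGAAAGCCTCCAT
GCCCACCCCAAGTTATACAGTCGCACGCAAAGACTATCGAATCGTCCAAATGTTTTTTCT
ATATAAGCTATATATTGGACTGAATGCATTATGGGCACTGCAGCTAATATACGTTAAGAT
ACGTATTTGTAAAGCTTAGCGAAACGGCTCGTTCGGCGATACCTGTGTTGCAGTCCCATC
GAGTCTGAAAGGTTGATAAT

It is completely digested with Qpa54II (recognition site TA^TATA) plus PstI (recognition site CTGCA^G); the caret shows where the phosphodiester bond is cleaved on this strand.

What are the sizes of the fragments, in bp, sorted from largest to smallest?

133, 86, 32, 9 bp

Qpa54II sites (TATATA) start at positions 34, 120, 129.
Qpa54II cuts after base 2 of each site, so after positions 35, 121, 130.
The PstI site (CTGCAG) starts at position 158.
PstI cuts after base 5 of each site (before the last base), so after position 162.
Combined cut positions: 35, 121, 130, 162.
Circular molecule, 4 cuts → 4 fragments:
  36–121 → 86 bp
  122–130 → 9 bp
  131–162 → 32 bp
  163–260 then 1–35 → 98 + 35 = 133 bp
Sorted largest to smallest: 133, 86, 32, 9 bp.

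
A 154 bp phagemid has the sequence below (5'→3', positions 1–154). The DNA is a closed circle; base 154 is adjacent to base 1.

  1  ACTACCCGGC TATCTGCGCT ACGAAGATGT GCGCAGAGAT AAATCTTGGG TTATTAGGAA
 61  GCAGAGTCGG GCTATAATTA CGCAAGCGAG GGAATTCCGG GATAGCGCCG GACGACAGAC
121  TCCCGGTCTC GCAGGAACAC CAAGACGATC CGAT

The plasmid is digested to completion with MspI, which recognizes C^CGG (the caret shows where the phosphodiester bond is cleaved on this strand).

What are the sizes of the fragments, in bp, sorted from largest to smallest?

MspI sites (CCGG) start at positions 6, 97, 108, 123.
MspI cuts after the first base of each site, so after positions 6, 97, 108, 123.
Circular molecule, 4 cuts → 4 fragments:
  7–97 → 91 bp
  98–108 → 11 bp
  109–123 → 15 bp
  124–154 then 1–6 → 31 + 6 = 37 bp
Sorted largest to smallest: 91, 37, 15, 11 bp.

91, 37, 15, 11 bp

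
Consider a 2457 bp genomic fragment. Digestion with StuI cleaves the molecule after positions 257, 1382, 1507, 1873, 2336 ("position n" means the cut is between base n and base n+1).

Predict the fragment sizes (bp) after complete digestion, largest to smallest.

1125, 463, 366, 257, 125, 121 bp

Linear molecule, 5 cuts → 6 fragments:
  257 − 0 = 257 bp
  1382 − 257 = 1125 bp
  1507 − 1382 = 125 bp
  1873 − 1507 = 366 bp
  2336 − 1873 = 463 bp
  2457 − 2336 = 121 bp
Sorted largest to smallest: 1125, 463, 366, 257, 125, 121 bp.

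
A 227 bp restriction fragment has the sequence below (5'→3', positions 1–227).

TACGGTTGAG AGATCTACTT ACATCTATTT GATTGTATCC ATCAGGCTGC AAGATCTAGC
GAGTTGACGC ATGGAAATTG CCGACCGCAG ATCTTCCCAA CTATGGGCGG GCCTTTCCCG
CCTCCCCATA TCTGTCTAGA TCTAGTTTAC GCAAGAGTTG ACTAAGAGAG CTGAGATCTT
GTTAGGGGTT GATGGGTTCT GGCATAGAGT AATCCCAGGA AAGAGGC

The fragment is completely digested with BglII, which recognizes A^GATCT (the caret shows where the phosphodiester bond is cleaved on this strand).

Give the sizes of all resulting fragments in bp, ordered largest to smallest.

53, 49, 41, 37, 36, 11 bp

BglII sites (AGATCT) start at positions 11, 52, 89, 138, 174.
BglII cuts after the first base of each site, so after positions 11, 52, 89, 138, 174.
Linear molecule, 5 cuts → 6 fragments:
  1–11 → 11 bp
  12–52 → 41 bp
  53–89 → 37 bp
  90–138 → 49 bp
  139–174 → 36 bp
  175–227 → 53 bp
Sorted largest to smallest: 53, 49, 41, 37, 36, 11 bp.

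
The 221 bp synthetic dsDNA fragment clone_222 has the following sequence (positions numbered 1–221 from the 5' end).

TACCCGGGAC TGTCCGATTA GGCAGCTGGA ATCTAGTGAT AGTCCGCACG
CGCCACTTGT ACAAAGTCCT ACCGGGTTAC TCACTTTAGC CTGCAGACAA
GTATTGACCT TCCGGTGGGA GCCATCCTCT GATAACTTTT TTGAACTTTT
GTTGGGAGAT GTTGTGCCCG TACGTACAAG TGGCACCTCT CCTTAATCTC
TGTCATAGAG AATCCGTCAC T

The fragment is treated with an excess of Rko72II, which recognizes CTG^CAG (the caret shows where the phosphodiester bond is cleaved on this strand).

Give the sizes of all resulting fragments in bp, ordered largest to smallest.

The Rko72II site (CTGCAG) starts at position 91.
Rko72II cuts after base 3 of each site, so after position 93.
Linear molecule, 1 cut → 2 fragments:
  1–93 → 93 bp
  94–221 → 128 bp
Sorted largest to smallest: 128, 93 bp.

128, 93 bp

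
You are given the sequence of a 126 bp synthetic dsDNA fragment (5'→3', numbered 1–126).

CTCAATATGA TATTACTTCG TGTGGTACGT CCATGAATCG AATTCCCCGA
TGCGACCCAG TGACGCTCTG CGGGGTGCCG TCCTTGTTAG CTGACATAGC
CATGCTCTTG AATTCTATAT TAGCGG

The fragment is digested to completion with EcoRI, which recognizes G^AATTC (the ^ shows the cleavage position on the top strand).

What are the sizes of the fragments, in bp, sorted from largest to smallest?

70, 40, 16 bp

EcoRI sites (GAATTC) start at positions 40, 110.
EcoRI cuts after the first base of each site, so after positions 40, 110.
Linear molecule, 2 cuts → 3 fragments:
  1–40 → 40 bp
  41–110 → 70 bp
  111–126 → 16 bp
Sorted largest to smallest: 70, 40, 16 bp.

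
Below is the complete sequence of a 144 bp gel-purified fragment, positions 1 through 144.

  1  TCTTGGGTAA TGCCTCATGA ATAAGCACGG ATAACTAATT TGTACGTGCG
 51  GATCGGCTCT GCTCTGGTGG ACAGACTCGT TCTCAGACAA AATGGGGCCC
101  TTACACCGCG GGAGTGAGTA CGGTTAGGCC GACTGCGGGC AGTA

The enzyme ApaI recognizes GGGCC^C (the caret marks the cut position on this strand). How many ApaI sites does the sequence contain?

GGGCCC occurs starting at position 95.
ApaI cuts at 1 site.

1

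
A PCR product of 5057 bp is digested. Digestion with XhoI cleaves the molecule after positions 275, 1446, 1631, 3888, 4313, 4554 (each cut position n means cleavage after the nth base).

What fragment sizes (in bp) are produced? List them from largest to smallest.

2257, 1171, 503, 425, 275, 241, 185 bp

Linear molecule, 6 cuts → 7 fragments:
  275 − 0 = 275 bp
  1446 − 275 = 1171 bp
  1631 − 1446 = 185 bp
  3888 − 1631 = 2257 bp
  4313 − 3888 = 425 bp
  4554 − 4313 = 241 bp
  5057 − 4554 = 503 bp
Sorted largest to smallest: 2257, 1171, 503, 425, 275, 241, 185 bp.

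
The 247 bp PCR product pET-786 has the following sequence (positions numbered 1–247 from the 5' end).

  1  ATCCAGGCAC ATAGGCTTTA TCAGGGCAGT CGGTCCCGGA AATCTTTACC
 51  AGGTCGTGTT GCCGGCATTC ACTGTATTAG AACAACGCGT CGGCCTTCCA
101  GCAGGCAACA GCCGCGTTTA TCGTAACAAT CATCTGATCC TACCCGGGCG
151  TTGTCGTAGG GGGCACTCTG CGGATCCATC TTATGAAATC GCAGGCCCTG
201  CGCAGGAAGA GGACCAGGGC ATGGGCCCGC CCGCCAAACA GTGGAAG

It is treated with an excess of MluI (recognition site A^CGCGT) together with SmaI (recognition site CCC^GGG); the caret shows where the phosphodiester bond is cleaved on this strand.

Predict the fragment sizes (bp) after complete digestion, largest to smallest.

The MluI site (ACGCGT) starts at position 85.
MluI cuts after the first base of each site, so after position 85.
The SmaI site (CCCGGG) starts at position 143.
SmaI cuts after base 3 of each site, so after position 145.
Combined cut positions: 85, 145.
Linear molecule, 2 cuts → 3 fragments:
  1–85 → 85 bp
  86–145 → 60 bp
  146–247 → 102 bp
Sorted largest to smallest: 102, 85, 60 bp.

102, 85, 60 bp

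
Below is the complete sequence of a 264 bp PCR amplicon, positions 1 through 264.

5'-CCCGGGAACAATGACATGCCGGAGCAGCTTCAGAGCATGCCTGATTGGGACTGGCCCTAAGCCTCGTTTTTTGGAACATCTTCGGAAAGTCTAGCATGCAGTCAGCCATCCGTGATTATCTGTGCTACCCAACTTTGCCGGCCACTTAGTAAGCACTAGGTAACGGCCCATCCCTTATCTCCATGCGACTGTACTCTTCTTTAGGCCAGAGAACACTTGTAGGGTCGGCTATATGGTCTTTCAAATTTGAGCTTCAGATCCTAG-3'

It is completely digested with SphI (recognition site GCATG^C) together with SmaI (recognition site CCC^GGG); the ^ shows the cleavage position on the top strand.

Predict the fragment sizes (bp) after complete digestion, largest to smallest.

166, 59, 36, 3 bp

SphI sites (GCATGC) start at positions 35, 94.
SphI cuts after base 5 of each site (before the last base), so after positions 39, 98.
The SmaI site (CCCGGG) starts at position 1.
SmaI cuts after base 3 of each site, so after position 3.
Combined cut positions: 3, 39, 98.
Linear molecule, 3 cuts → 4 fragments:
  1–3 → 3 bp
  4–39 → 36 bp
  40–98 → 59 bp
  99–264 → 166 bp
Sorted largest to smallest: 166, 59, 36, 3 bp.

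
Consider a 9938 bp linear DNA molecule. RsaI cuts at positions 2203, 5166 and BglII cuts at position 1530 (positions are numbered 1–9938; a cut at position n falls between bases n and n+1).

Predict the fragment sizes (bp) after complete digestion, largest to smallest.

Combined cut positions (sorted): 1530, 2203, 5166.
Linear molecule, 3 cuts → 4 fragments:
  1530 − 0 = 1530 bp
  2203 − 1530 = 673 bp
  5166 − 2203 = 2963 bp
  9938 − 5166 = 4772 bp
Sorted largest to smallest: 4772, 2963, 1530, 673 bp.

4772, 2963, 1530, 673 bp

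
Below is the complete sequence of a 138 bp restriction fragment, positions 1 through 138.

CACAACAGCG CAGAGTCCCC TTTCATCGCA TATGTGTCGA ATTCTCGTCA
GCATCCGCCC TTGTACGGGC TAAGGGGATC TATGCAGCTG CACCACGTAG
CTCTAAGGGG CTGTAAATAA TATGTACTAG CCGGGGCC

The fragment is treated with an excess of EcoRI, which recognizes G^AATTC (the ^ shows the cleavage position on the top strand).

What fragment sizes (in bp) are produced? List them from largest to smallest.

The EcoRI site (GAATTC) starts at position 39.
EcoRI cuts after the first base of each site, so after position 39.
Linear molecule, 1 cut → 2 fragments:
  1–39 → 39 bp
  40–138 → 99 bp
Sorted largest to smallest: 99, 39 bp.

99, 39 bp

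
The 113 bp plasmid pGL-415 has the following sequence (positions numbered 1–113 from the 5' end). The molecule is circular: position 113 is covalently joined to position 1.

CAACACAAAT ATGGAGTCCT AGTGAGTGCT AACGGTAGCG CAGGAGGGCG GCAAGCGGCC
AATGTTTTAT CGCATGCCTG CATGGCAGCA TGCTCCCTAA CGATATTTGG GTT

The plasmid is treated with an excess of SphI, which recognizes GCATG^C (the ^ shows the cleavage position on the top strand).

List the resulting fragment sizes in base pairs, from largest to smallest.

97, 16 bp

SphI sites (GCATGC) start at positions 72, 88.
SphI cuts after base 5 of each site (before the last base), so after positions 76, 92.
Circular molecule, 2 cuts → 2 fragments:
  77–92 → 16 bp
  93–113 then 1–76 → 21 + 76 = 97 bp
Sorted largest to smallest: 97, 16 bp.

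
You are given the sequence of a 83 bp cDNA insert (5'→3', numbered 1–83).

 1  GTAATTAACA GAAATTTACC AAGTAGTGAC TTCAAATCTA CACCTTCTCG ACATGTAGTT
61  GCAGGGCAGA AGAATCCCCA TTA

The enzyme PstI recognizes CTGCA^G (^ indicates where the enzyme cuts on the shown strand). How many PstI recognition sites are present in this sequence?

0

No occurrence of CTGCAG is present in the sequence.
PstI does not cut: 0 sites.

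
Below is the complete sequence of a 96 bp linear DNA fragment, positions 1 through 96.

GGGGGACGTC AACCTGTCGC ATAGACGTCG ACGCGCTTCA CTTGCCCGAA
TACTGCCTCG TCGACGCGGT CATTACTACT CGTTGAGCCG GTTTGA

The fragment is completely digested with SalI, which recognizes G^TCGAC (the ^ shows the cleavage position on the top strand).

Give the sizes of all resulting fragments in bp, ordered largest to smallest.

SalI sites (GTCGAC) start at positions 27, 60.
SalI cuts after the first base of each site, so after positions 27, 60.
Linear molecule, 2 cuts → 3 fragments:
  1–27 → 27 bp
  28–60 → 33 bp
  61–96 → 36 bp
Sorted largest to smallest: 36, 33, 27 bp.

36, 33, 27 bp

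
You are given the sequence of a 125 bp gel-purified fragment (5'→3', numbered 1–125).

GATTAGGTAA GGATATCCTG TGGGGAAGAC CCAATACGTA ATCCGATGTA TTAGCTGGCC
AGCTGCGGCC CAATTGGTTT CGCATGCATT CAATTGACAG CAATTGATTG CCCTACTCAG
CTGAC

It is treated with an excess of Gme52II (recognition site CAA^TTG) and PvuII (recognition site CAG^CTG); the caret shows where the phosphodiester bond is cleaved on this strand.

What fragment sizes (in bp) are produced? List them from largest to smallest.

Gme52II sites (CAATTG) start at positions 71, 91, 101.
Gme52II cuts after base 3 of each site, so after positions 73, 93, 103.
PvuII sites (CAGCTG) start at positions 60, 118.
PvuII cuts after base 3 of each site, so after positions 62, 120.
Combined cut positions: 62, 73, 93, 103, 120.
Linear molecule, 5 cuts → 6 fragments:
  1–62 → 62 bp
  63–73 → 11 bp
  74–93 → 20 bp
  94–103 → 10 bp
  104–120 → 17 bp
  121–125 → 5 bp
Sorted largest to smallest: 62, 20, 17, 11, 10, 5 bp.

62, 20, 17, 11, 10, 5 bp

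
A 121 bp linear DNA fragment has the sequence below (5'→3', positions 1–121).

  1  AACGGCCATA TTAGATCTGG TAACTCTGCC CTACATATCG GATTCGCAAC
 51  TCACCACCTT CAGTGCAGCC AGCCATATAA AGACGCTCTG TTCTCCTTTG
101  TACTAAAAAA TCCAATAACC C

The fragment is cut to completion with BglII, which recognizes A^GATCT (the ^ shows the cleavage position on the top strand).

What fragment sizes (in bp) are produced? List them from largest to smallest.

The BglII site (AGATCT) starts at position 13.
BglII cuts after the first base of each site, so after position 13.
Linear molecule, 1 cut → 2 fragments:
  1–13 → 13 bp
  14–121 → 108 bp
Sorted largest to smallest: 108, 13 bp.

108, 13 bp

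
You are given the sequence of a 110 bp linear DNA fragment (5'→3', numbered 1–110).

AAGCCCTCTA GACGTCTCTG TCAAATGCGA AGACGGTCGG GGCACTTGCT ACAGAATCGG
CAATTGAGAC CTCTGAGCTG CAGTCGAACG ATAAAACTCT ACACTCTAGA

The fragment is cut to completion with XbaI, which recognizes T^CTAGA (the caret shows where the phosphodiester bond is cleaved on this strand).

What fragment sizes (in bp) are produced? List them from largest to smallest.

XbaI sites (TCTAGA) start at positions 7, 105.
XbaI cuts after the first base of each site, so after positions 7, 105.
Linear molecule, 2 cuts → 3 fragments:
  1–7 → 7 bp
  8–105 → 98 bp
  106–110 → 5 bp
Sorted largest to smallest: 98, 7, 5 bp.

98, 7, 5 bp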